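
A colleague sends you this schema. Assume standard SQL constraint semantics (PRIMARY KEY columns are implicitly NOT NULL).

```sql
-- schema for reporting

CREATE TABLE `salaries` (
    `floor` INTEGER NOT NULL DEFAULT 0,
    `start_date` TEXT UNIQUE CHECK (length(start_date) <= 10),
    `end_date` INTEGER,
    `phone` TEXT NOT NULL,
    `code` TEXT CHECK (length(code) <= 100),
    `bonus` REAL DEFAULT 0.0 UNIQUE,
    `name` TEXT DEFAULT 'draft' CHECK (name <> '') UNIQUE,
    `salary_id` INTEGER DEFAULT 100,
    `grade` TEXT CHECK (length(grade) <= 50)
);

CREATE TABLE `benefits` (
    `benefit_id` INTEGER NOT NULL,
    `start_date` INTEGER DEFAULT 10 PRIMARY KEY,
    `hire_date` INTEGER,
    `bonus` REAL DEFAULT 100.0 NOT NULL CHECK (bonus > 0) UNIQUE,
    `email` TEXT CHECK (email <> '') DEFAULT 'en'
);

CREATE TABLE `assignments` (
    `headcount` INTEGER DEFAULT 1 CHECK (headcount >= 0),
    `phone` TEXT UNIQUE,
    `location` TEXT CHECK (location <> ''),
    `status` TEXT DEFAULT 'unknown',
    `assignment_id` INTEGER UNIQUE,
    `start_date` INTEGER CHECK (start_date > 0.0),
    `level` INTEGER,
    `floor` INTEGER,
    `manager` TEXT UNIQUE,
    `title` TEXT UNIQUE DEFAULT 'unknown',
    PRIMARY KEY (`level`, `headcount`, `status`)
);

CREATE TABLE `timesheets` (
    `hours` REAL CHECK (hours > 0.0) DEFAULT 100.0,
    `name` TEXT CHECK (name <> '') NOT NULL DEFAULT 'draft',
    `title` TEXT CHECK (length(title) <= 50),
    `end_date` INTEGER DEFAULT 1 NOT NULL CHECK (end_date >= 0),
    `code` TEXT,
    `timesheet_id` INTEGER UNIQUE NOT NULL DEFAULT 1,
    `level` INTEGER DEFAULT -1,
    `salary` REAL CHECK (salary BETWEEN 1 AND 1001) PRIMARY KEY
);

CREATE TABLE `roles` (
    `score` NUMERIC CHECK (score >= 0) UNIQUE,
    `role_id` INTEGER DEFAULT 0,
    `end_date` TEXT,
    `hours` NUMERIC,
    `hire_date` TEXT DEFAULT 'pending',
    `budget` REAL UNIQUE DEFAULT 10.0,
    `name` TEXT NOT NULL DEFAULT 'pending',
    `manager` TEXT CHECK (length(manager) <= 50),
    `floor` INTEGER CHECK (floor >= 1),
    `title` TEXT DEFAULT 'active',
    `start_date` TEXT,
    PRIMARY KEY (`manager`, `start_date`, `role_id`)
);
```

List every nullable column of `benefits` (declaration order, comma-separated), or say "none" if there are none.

- benefit_id: declared NOT NULL → not nullable.
- start_date: part of the PRIMARY KEY, which implies NOT NULL → not nullable.
- hire_date: no NOT NULL constraint applies → nullable.
- bonus: declared NOT NULL → not nullable.
- email: CHECK does not forbid NULL (a CHECK constraint passes when its expression is NULL) → nullable.

hire_date, email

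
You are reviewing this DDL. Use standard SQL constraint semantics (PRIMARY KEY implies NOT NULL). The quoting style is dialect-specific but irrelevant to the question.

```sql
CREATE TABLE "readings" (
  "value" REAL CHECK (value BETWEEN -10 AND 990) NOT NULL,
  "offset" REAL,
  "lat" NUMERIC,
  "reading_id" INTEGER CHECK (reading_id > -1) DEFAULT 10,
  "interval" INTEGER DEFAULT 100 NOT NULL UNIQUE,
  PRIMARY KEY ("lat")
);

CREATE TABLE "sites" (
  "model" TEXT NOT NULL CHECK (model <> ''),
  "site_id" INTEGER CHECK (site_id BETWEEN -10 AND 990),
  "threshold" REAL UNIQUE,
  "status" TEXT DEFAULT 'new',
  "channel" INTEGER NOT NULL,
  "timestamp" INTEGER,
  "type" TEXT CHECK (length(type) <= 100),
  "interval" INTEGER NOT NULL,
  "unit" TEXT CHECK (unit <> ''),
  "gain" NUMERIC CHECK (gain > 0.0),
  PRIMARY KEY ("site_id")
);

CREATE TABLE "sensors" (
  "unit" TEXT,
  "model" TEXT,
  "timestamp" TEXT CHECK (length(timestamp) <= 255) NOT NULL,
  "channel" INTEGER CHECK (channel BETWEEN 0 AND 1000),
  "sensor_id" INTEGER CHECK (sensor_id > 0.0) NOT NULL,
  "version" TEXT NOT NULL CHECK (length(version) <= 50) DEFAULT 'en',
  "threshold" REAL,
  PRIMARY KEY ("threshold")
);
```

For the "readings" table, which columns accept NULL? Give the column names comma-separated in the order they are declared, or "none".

- value: declared NOT NULL → not nullable.
- offset: no NOT NULL constraint applies → nullable.
- lat: part of the PRIMARY KEY, which implies NOT NULL → not nullable.
- reading_id: CHECK does not forbid NULL (a CHECK constraint passes when its expression is NULL) → nullable.
- interval: declared NOT NULL → not nullable.

offset, reading_id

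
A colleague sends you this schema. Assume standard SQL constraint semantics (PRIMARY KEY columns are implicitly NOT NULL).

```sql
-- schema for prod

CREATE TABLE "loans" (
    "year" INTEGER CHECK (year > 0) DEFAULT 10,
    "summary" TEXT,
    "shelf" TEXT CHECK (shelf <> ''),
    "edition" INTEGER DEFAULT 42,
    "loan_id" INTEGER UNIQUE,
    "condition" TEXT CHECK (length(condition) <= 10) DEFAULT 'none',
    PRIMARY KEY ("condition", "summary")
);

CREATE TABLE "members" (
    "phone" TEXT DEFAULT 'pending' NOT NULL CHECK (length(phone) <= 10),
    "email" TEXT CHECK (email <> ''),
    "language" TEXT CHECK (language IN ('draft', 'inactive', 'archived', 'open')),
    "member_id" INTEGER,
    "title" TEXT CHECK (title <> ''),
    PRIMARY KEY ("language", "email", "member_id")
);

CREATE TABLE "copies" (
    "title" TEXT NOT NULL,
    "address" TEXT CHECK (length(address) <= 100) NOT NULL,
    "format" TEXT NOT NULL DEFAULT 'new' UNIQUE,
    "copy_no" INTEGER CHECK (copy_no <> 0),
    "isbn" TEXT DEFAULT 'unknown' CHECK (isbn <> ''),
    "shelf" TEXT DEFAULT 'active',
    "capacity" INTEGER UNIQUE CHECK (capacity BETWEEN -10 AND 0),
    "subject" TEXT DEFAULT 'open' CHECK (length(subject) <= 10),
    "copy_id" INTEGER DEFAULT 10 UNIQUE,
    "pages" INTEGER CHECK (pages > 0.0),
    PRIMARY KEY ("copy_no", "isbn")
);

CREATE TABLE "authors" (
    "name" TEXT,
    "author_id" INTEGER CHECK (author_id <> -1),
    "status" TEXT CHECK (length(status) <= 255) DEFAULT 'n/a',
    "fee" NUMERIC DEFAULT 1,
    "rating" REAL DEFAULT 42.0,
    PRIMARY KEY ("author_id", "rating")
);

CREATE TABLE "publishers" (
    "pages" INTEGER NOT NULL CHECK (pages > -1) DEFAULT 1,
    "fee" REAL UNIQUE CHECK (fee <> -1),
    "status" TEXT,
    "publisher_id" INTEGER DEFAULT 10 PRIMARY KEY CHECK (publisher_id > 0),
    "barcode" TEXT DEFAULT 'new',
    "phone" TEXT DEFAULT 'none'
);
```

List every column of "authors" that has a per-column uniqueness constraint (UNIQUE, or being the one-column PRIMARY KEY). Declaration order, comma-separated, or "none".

none

- name: no UNIQUE or single-column PK constraint.
- author_id: part of a composite PRIMARY KEY — only the tuple is unique, not this column on its own.
- status: no UNIQUE or single-column PK constraint.
- fee: no UNIQUE or single-column PK constraint.
- rating: part of a composite PRIMARY KEY — only the tuple is unique, not this column on its own.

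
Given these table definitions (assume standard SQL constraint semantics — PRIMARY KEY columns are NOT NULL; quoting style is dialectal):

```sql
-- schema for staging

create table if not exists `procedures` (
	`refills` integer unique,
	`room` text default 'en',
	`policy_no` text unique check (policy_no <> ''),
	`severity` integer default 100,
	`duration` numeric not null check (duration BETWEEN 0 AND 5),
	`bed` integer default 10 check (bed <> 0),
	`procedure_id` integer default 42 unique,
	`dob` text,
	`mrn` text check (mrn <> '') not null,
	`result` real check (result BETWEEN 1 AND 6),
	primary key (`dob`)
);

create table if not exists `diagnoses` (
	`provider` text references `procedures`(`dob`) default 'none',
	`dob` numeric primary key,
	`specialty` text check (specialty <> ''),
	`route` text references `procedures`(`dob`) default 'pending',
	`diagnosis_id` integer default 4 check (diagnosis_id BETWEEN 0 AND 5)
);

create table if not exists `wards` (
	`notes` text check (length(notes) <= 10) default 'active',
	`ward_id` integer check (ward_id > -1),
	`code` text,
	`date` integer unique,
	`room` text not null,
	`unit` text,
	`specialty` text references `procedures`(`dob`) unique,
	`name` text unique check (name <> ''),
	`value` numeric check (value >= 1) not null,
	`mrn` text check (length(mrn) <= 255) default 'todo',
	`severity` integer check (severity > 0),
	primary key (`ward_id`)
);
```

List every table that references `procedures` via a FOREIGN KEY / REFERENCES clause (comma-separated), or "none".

- diagnoses.provider references procedures(dob).
- diagnoses.route references procedures(dob).
- wards.specialty references procedures(dob).

diagnoses, wards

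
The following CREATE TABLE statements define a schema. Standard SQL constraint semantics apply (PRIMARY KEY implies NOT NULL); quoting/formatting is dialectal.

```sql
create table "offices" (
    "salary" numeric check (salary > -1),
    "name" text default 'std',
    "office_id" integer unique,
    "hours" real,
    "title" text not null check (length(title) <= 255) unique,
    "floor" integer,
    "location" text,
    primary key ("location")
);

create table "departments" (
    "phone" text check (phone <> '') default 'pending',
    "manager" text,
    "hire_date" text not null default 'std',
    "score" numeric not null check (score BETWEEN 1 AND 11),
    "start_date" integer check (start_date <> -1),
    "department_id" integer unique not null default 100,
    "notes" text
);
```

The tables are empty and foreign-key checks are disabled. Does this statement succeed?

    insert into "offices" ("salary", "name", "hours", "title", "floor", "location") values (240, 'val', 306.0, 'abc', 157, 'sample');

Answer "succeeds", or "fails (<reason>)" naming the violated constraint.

NOT NULL columns: location is supplied; title is supplied.
CHECK constraints: 240 satisfies (salary > -1); 'abc' satisfies (length(title) <= 255).
No constraint is violated.

succeeds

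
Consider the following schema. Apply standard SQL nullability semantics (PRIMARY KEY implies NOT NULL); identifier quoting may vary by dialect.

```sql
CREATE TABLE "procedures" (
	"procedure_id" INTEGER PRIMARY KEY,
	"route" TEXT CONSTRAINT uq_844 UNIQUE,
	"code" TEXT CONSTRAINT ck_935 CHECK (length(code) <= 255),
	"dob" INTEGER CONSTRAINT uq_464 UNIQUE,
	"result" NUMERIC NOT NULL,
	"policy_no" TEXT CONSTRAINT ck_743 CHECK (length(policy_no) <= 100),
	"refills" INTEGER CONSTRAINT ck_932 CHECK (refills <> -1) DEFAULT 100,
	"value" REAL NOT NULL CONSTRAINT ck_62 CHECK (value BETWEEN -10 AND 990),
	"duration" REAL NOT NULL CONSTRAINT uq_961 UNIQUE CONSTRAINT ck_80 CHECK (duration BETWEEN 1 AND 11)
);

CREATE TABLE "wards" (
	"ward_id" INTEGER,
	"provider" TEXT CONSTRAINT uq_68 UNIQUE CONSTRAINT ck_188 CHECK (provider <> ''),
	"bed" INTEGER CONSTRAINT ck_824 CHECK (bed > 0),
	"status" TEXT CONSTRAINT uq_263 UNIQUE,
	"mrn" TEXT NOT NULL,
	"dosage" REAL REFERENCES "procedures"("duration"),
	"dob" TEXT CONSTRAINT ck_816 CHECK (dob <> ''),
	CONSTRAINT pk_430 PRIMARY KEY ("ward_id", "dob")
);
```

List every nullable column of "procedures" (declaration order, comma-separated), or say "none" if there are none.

route, code, dob, policy_no, refills

- procedure_id: part of the PRIMARY KEY, which implies NOT NULL → not nullable.
- route: UNIQUE does not imply NOT NULL → nullable.
- code: CHECK does not forbid NULL (a CHECK constraint passes when its expression is NULL) → nullable.
- dob: UNIQUE does not imply NOT NULL → nullable.
- result: declared NOT NULL → not nullable.
- policy_no: CHECK does not forbid NULL (a CHECK constraint passes when its expression is NULL) → nullable.
- refills: CHECK does not forbid NULL (a CHECK constraint passes when its expression is NULL) → nullable.
- value: declared NOT NULL → not nullable.
- duration: declared NOT NULL → not nullable.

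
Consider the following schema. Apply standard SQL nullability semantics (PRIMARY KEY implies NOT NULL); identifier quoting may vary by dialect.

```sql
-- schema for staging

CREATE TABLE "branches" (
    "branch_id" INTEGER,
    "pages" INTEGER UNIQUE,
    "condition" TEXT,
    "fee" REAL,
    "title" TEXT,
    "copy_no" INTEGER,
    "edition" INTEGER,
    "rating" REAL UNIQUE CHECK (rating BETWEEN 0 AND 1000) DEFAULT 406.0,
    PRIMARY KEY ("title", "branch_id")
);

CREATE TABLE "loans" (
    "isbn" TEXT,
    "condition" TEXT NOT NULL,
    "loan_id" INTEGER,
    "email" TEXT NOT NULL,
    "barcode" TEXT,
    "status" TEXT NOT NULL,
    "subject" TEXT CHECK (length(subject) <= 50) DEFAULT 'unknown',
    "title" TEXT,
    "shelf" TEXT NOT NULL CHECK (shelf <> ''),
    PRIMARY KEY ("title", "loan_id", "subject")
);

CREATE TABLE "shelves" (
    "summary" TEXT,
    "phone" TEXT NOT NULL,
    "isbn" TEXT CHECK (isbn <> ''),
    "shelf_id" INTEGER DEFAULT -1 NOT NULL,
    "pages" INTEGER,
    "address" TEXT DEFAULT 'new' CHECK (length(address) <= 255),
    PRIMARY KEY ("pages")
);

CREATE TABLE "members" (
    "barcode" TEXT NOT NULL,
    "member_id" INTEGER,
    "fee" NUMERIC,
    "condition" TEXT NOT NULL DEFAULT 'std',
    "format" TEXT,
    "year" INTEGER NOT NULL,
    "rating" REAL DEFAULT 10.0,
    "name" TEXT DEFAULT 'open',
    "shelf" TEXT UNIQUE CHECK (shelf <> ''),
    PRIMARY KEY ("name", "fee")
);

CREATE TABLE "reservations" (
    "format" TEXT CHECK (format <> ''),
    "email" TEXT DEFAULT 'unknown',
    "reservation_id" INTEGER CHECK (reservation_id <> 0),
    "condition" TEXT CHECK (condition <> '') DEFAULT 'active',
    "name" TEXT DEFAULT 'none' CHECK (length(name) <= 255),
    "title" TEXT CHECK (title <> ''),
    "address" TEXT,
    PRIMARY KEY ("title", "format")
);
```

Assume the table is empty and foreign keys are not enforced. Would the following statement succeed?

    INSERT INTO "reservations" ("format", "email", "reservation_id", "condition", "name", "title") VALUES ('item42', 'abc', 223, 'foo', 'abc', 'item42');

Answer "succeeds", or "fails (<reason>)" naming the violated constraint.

succeeds

NOT NULL columns: format is supplied; title is supplied.
CHECK constraints: 'item42' satisfies (format <> ''); 223 satisfies (reservation_id <> 0); 'foo' satisfies (condition <> ''); 'abc' satisfies (length(name) <= 255); 'item42' satisfies (title <> '').
No constraint is violated.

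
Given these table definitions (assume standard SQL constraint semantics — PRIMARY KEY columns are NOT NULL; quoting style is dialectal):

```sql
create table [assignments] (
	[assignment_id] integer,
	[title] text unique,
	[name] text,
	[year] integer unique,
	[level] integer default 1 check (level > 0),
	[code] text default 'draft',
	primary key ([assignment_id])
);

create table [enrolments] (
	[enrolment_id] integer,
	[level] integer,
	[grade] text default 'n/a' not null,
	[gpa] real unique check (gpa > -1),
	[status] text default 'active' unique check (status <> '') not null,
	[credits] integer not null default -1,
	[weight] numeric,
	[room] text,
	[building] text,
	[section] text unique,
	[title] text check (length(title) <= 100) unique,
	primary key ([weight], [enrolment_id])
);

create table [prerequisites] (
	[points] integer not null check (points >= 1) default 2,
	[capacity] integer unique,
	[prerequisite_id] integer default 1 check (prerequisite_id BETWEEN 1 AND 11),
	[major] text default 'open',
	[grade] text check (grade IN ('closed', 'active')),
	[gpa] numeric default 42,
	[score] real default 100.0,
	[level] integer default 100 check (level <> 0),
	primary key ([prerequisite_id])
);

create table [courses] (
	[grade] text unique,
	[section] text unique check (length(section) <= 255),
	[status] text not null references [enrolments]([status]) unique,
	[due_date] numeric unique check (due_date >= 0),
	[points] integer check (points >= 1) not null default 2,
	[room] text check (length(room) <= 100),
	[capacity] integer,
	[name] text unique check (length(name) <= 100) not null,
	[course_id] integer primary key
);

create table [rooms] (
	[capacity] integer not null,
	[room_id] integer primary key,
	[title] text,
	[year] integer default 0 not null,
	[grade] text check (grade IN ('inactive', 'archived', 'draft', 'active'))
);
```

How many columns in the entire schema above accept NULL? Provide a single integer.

24

assignments: 5 nullable (title, name, year, level, code — PK (assignment_id) and explicit NOT NULL columns excluded).
enrolments: 6 nullable (level, gpa, room, building, section, title — PK (weight, enrolment_id) and explicit NOT NULL columns excluded).
prerequisites: 6 nullable (capacity, major, grade, gpa, score, level — PK (prerequisite_id) and explicit NOT NULL columns excluded).
courses: 5 nullable (grade, section, due_date, room, capacity — PK (course_id) and explicit NOT NULL columns excluded).
rooms: 2 nullable (title, grade — PK (room_id) and explicit NOT NULL columns excluded).
Total: 5 + 6 + 6 + 5 + 2 = 24.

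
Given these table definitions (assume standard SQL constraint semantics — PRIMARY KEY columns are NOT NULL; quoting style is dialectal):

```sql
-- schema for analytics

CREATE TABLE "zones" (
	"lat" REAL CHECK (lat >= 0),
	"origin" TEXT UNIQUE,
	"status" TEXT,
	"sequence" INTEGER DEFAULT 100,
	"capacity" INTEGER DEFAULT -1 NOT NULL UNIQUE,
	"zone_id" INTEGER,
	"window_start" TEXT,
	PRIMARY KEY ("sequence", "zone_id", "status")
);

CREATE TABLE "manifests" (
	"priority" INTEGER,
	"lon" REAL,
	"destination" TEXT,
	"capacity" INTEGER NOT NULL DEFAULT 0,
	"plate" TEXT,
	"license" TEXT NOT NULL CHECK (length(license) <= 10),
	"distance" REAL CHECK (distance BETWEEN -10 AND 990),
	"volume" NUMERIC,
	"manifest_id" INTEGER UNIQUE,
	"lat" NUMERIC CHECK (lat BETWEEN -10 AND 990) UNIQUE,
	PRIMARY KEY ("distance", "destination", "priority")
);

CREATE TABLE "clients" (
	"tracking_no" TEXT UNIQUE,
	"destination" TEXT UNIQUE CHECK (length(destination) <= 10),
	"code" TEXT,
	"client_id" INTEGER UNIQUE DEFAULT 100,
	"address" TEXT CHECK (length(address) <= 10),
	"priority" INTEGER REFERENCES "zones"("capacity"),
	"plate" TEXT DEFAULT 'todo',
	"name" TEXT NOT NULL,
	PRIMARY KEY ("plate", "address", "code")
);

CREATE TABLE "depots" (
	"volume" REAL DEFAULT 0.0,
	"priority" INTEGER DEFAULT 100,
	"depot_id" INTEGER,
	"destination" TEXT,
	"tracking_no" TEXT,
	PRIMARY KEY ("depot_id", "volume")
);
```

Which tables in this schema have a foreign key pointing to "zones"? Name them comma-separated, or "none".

- clients.priority references zones(capacity).

clients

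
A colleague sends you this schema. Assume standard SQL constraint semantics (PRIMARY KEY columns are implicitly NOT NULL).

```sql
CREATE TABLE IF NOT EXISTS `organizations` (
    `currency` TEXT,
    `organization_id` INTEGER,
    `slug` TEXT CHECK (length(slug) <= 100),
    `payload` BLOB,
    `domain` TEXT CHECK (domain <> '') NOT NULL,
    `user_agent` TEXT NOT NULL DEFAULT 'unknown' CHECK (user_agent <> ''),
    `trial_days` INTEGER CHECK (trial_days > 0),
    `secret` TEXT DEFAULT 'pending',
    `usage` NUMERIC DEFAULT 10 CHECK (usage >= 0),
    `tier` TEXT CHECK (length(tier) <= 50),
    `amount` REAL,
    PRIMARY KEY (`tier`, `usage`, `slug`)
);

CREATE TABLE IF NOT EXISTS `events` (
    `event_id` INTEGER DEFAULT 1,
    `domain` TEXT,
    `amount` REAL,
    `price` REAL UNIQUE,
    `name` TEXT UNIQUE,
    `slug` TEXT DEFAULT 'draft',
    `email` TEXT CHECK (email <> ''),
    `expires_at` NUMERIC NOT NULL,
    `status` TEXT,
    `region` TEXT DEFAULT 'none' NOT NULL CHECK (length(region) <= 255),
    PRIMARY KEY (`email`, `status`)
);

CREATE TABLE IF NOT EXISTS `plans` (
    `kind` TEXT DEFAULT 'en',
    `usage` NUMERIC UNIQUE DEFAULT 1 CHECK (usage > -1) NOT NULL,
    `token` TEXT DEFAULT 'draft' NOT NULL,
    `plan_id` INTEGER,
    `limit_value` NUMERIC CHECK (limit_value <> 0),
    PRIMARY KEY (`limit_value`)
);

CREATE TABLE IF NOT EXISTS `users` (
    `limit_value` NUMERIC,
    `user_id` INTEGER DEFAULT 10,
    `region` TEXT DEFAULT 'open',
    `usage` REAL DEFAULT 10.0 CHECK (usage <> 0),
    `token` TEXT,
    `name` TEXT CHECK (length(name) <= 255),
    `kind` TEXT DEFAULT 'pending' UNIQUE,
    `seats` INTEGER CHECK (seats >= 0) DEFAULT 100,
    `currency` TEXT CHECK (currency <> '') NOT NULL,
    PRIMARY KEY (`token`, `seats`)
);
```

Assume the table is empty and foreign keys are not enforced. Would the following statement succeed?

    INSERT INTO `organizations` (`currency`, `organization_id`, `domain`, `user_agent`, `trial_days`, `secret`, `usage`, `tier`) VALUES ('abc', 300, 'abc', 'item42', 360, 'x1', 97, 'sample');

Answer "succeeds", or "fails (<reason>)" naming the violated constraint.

slug is omitted from the column list and has no DEFAULT, so it would receive NULL.
But slug is part of the PRIMARY KEY (implied NOT NULL).

fails (NOT NULL on slug)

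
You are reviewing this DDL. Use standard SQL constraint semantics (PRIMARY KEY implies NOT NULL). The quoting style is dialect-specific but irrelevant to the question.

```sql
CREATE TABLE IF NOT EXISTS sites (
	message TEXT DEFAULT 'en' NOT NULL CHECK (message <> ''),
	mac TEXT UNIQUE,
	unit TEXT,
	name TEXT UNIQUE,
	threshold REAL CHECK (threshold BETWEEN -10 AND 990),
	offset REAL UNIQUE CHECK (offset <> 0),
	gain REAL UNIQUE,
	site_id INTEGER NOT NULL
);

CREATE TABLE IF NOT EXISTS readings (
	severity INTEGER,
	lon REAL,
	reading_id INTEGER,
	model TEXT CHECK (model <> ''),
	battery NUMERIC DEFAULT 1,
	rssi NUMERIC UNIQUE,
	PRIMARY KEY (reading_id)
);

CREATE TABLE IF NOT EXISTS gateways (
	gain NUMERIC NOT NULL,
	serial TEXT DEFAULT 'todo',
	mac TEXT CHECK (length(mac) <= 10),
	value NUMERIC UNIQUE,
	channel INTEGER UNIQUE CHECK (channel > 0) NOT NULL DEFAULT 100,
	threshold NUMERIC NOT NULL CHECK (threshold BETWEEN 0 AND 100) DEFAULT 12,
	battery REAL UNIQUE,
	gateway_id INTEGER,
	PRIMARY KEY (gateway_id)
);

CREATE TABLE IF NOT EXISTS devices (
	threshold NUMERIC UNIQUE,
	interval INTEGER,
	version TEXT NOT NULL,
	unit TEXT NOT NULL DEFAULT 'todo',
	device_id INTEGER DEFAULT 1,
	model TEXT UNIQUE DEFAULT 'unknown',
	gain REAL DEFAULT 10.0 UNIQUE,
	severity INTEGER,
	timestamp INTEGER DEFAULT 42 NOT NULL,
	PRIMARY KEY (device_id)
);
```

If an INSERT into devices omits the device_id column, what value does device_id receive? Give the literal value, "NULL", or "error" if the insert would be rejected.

1

device_id has an explicit DEFAULT 1.
When the column is omitted from an INSERT, that default is used.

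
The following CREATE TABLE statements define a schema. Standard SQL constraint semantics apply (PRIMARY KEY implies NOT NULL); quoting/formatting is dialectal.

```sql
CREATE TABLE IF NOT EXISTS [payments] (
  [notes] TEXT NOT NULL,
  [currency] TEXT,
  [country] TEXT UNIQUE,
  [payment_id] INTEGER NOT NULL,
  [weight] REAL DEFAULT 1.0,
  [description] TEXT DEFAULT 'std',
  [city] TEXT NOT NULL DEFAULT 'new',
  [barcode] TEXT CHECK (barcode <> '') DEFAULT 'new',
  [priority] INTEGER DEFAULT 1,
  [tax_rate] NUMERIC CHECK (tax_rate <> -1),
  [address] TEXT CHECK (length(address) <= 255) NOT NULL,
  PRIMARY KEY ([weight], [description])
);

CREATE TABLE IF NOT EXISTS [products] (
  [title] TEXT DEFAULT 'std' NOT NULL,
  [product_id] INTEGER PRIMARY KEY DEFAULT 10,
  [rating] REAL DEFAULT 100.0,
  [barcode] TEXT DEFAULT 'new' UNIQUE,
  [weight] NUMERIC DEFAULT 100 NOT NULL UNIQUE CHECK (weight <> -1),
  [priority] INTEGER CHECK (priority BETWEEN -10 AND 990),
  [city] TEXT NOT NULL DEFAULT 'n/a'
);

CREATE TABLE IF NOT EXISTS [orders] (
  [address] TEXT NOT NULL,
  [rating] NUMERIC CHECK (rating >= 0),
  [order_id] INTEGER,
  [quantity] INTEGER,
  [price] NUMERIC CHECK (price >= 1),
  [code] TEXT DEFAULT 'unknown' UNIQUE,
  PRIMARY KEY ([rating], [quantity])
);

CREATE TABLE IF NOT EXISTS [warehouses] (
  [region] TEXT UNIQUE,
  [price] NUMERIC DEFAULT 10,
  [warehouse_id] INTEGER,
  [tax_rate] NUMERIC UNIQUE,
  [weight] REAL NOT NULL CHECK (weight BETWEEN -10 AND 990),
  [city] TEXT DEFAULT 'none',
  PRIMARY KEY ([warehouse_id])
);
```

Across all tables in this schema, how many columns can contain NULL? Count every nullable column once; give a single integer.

payments: 5 nullable (currency, country, barcode, priority, tax_rate — PK (weight, description) and explicit NOT NULL columns excluded).
products: 3 nullable (rating, barcode, priority — PK (product_id) and explicit NOT NULL columns excluded).
orders: 3 nullable (order_id, price, code — PK (rating, quantity) and explicit NOT NULL columns excluded).
warehouses: 4 nullable (region, price, tax_rate, city — PK (warehouse_id) and explicit NOT NULL columns excluded).
Total: 5 + 3 + 3 + 4 = 15.

15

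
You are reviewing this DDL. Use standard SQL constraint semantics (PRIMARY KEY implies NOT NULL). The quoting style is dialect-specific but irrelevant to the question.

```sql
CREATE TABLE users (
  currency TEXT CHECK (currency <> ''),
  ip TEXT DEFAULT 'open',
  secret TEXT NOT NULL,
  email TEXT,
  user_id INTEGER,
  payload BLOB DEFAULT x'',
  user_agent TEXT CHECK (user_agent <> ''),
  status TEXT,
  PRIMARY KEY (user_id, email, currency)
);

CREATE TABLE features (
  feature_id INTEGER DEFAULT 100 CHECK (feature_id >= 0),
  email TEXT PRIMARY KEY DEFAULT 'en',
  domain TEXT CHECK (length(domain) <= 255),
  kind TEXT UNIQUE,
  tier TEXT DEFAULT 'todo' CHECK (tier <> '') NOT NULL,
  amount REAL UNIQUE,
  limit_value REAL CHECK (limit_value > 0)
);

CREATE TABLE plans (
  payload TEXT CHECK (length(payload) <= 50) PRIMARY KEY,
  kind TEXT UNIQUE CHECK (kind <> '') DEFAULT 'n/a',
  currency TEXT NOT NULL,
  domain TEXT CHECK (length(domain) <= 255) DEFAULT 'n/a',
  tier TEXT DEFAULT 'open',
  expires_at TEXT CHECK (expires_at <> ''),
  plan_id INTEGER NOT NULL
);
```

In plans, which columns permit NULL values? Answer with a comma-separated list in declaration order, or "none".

kind, domain, tier, expires_at

- payload: part of the PRIMARY KEY, which implies NOT NULL → not nullable.
- kind: CHECK does not forbid NULL (a CHECK constraint passes when its expression is NULL) → nullable.
- currency: declared NOT NULL → not nullable.
- domain: CHECK does not forbid NULL (a CHECK constraint passes when its expression is NULL) → nullable.
- tier: DEFAULT only fills an omitted column; an explicit NULL is still allowed → nullable.
- expires_at: CHECK does not forbid NULL (a CHECK constraint passes when its expression is NULL) → nullable.
- plan_id: declared NOT NULL → not nullable.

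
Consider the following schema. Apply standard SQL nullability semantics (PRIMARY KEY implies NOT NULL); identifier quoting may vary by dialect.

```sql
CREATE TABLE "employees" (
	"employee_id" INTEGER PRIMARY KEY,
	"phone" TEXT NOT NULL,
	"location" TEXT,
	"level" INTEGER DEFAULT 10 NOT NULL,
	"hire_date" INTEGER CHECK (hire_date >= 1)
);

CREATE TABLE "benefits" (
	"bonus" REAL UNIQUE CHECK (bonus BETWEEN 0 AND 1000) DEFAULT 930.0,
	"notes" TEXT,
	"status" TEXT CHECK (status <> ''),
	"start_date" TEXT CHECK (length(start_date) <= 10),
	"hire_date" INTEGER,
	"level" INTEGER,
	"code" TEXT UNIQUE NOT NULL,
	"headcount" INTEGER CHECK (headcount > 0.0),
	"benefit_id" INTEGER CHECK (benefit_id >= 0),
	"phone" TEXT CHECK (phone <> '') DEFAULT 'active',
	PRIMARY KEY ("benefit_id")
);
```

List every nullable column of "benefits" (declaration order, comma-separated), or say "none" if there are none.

bonus, notes, status, start_date, hire_date, level, headcount, phone

- bonus: CHECK does not forbid NULL (a CHECK constraint passes when its expression is NULL) → nullable.
- notes: no NOT NULL constraint applies → nullable.
- status: CHECK does not forbid NULL (a CHECK constraint passes when its expression is NULL) → nullable.
- start_date: CHECK does not forbid NULL (a CHECK constraint passes when its expression is NULL) → nullable.
- hire_date: no NOT NULL constraint applies → nullable.
- level: no NOT NULL constraint applies → nullable.
- code: declared NOT NULL → not nullable.
- headcount: CHECK does not forbid NULL (a CHECK constraint passes when its expression is NULL) → nullable.
- benefit_id: part of the PRIMARY KEY, which implies NOT NULL → not nullable.
- phone: CHECK does not forbid NULL (a CHECK constraint passes when its expression is NULL) → nullable.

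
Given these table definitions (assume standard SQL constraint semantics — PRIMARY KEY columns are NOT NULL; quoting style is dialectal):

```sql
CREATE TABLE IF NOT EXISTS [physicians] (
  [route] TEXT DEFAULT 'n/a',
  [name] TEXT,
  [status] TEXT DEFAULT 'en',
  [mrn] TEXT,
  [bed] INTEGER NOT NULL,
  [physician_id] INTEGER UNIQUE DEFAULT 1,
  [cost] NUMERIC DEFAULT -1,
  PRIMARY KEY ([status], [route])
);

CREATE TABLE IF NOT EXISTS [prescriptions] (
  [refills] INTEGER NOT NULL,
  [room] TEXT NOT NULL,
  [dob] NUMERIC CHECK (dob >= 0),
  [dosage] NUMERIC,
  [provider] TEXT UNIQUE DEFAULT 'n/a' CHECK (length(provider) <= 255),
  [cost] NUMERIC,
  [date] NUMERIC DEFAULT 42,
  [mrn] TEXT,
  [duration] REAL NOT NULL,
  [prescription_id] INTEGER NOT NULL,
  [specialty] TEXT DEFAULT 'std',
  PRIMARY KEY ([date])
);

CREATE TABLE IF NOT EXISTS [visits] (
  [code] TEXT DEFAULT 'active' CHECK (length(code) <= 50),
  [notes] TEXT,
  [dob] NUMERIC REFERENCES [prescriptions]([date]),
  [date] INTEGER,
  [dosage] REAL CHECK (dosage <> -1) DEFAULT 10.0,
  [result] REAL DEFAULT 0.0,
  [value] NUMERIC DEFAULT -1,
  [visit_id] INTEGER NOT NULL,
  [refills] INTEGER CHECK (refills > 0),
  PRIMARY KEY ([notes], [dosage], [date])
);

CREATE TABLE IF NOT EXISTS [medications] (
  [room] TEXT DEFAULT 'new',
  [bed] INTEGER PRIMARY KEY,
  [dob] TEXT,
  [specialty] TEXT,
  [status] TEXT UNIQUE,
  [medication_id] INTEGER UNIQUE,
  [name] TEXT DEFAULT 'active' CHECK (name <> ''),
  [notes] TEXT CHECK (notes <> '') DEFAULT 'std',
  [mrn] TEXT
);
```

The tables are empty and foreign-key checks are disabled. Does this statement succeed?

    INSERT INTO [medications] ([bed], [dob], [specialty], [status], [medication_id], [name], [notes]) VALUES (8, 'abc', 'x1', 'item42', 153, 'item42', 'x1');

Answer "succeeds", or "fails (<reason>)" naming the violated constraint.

NOT NULL columns: bed is supplied.
CHECK constraints: 'item42' satisfies (name <> ''); 'x1' satisfies (notes <> '').
No constraint is violated.

succeeds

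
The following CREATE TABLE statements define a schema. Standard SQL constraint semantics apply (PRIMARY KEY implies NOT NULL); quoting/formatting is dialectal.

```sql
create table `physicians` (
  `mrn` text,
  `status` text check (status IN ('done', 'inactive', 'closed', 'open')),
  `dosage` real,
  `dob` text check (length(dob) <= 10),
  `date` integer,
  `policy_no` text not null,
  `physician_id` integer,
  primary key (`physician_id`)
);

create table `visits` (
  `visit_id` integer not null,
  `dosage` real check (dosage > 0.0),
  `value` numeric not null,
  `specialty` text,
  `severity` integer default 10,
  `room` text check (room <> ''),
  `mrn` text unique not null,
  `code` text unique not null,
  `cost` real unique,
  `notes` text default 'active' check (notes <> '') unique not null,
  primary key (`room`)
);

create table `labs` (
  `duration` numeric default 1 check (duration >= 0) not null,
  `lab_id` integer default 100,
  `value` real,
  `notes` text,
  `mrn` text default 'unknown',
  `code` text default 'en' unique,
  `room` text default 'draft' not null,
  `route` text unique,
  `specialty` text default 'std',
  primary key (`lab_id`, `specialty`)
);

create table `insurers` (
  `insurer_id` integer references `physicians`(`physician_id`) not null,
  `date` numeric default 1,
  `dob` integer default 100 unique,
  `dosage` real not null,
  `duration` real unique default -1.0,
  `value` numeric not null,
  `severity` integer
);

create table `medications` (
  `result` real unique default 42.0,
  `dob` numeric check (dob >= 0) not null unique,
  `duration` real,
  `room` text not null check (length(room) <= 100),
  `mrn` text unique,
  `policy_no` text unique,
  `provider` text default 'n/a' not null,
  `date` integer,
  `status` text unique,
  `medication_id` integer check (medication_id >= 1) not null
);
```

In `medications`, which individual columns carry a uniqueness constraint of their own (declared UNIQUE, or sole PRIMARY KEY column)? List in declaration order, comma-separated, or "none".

result, dob, mrn, policy_no, status

- result: declared UNIQUE → unique.
- dob: declared UNIQUE → unique.
- duration: no UNIQUE or single-column PK constraint.
- room: no UNIQUE or single-column PK constraint.
- mrn: declared UNIQUE → unique.
- policy_no: declared UNIQUE → unique.
- provider: no UNIQUE or single-column PK constraint.
- date: no UNIQUE or single-column PK constraint.
- status: declared UNIQUE → unique.
- medication_id: no UNIQUE or single-column PK constraint.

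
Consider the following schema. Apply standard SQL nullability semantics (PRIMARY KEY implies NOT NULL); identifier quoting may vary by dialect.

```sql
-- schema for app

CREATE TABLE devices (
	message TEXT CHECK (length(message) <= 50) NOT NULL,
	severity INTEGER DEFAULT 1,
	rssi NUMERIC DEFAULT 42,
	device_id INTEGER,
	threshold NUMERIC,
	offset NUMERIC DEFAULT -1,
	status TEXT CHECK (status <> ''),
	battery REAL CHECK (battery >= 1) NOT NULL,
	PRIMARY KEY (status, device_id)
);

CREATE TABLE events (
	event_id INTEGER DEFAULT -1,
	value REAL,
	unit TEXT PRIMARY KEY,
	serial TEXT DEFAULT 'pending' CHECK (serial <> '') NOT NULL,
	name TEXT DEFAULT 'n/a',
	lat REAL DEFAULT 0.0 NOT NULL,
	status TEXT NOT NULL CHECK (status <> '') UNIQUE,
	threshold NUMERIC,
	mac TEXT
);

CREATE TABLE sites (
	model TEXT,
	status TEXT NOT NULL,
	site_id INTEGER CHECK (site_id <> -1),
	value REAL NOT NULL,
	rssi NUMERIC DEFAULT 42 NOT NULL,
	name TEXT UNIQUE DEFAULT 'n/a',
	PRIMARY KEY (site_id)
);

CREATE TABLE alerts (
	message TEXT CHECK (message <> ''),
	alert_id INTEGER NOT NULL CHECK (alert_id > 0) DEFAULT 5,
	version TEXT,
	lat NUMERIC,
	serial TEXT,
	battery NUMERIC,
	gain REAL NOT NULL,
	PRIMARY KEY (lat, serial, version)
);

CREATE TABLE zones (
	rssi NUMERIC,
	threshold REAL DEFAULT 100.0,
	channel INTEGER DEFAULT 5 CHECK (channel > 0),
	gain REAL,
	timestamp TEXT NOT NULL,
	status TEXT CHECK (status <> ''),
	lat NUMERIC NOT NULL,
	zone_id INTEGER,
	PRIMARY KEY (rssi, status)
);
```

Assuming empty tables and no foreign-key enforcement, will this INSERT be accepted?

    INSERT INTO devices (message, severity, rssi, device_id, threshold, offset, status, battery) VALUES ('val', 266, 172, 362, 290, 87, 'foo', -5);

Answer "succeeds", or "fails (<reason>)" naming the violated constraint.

fails (CHECK on battery)

The value -5 for battery violates CHECK (battery >= 1).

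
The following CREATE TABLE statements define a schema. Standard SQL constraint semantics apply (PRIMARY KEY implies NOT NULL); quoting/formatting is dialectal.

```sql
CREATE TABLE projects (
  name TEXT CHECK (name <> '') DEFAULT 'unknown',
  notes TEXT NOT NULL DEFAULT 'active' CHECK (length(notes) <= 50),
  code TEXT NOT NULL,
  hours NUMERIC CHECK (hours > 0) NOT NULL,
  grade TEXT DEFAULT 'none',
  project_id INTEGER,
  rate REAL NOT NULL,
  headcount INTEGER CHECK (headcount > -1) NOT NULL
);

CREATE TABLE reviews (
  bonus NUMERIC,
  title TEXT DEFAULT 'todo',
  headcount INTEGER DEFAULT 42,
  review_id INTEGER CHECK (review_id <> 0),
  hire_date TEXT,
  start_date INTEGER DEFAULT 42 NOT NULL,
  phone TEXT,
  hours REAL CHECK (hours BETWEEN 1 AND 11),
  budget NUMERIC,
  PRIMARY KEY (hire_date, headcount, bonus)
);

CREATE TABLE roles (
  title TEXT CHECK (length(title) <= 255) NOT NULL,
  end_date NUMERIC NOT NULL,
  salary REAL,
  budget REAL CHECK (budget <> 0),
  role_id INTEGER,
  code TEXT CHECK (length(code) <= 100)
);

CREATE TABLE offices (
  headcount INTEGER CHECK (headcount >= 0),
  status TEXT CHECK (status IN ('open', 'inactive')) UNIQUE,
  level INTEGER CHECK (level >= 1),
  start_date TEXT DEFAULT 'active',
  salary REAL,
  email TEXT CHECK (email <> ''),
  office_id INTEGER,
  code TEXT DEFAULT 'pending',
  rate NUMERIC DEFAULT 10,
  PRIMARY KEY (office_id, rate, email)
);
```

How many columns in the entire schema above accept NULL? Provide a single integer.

projects: 3 nullable (name, grade, project_id — PK none and explicit NOT NULL columns excluded).
reviews: 5 nullable (title, review_id, phone, hours, budget — PK (hire_date, headcount, bonus) and explicit NOT NULL columns excluded).
roles: 4 nullable (salary, budget, role_id, code — PK none and explicit NOT NULL columns excluded).
offices: 6 nullable (headcount, status, level, start_date, salary, code — PK (office_id, rate, email) and explicit NOT NULL columns excluded).
Total: 3 + 5 + 4 + 6 = 18.

18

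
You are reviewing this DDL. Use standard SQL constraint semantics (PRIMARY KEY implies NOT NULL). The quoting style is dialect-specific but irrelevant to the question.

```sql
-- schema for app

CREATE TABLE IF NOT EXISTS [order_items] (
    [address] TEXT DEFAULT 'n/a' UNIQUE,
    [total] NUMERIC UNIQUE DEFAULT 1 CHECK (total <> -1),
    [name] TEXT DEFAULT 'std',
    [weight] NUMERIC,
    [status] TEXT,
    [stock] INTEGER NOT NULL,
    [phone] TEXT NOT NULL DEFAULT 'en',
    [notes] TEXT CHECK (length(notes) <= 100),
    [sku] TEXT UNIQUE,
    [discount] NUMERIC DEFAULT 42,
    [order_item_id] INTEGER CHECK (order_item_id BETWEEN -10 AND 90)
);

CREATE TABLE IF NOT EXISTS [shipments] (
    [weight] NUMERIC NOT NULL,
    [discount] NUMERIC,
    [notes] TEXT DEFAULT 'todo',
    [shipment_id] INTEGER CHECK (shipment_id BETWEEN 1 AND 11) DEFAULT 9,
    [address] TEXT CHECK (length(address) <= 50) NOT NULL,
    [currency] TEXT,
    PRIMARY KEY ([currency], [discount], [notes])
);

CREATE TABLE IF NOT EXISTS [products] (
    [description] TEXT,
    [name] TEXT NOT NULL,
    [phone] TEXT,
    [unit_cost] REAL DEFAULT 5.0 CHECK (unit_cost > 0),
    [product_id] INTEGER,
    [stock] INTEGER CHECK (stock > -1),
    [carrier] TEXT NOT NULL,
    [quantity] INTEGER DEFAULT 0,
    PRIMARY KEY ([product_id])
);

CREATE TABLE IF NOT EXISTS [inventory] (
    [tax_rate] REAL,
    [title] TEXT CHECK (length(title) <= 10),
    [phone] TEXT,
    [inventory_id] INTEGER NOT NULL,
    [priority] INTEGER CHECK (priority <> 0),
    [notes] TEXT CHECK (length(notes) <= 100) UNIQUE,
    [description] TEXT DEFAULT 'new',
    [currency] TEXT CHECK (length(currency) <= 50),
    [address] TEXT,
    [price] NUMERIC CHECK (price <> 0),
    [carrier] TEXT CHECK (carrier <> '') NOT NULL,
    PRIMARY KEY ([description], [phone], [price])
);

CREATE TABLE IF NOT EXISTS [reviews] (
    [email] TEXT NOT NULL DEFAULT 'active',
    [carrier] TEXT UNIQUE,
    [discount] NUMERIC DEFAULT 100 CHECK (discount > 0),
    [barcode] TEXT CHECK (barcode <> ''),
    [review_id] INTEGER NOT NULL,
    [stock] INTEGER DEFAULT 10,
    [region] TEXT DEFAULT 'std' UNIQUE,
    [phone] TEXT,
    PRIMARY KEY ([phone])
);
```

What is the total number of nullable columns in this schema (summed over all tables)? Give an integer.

26

order_items: 9 nullable (address, total, name, weight, status, notes, sku, discount, order_item_id — PK none and explicit NOT NULL columns excluded).
shipments: 1 nullable (shipment_id — PK (currency, discount, notes) and explicit NOT NULL columns excluded).
products: 5 nullable (description, phone, unit_cost, stock, quantity — PK (product_id) and explicit NOT NULL columns excluded).
inventory: 6 nullable (tax_rate, title, priority, notes, currency, address — PK (description, phone, price) and explicit NOT NULL columns excluded).
reviews: 5 nullable (carrier, discount, barcode, stock, region — PK (phone) and explicit NOT NULL columns excluded).
Total: 9 + 1 + 5 + 6 + 5 = 26.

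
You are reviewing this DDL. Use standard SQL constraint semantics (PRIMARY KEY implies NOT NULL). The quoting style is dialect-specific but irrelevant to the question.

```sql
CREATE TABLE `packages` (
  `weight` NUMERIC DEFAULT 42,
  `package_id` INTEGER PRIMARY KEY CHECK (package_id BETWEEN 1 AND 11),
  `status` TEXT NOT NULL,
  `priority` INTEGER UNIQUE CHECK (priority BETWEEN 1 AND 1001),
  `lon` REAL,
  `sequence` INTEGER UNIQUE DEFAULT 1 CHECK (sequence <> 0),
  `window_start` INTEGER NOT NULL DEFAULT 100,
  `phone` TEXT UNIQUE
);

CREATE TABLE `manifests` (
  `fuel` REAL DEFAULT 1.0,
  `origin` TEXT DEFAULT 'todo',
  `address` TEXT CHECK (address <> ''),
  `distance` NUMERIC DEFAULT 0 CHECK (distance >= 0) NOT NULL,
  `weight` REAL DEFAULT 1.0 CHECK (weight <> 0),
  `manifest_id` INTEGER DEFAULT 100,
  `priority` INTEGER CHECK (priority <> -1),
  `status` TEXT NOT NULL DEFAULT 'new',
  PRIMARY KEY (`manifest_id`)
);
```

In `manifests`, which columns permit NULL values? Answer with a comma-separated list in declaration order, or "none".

- fuel: DEFAULT only fills an omitted column; an explicit NULL is still allowed → nullable.
- origin: DEFAULT only fills an omitted column; an explicit NULL is still allowed → nullable.
- address: CHECK does not forbid NULL (a CHECK constraint passes when its expression is NULL) → nullable.
- distance: declared NOT NULL → not nullable.
- weight: CHECK does not forbid NULL (a CHECK constraint passes when its expression is NULL) → nullable.
- manifest_id: part of the PRIMARY KEY, which implies NOT NULL → not nullable.
- priority: CHECK does not forbid NULL (a CHECK constraint passes when its expression is NULL) → nullable.
- status: declared NOT NULL → not nullable.

fuel, origin, address, weight, priority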